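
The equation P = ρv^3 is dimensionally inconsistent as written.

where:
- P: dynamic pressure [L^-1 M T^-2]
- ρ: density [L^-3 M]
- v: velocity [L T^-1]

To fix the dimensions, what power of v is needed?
The exponent of v should be 2: P = ρv^2

The LHS P has dimensions [L^-1 M T^-2]; v has dimensions [L T^-1].
As written, the RHS ρv^3 (exponent 3 on v) has dimensions [M T^-3], which does not match.
With exponent 2, the RHS ρv^2 has dimensions [L^-1 M T^-2], matching the LHS.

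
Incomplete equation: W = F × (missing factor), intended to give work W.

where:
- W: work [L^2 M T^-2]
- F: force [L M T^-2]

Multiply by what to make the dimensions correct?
d (distance), dimensions [L]

W has dimensions [L^2 M T^-2] and F has dimensions [L M T^-2].
The missing factor must have dimensions [L^2 M T^-2] / [L M T^-2] = [L], i.e. distance (d).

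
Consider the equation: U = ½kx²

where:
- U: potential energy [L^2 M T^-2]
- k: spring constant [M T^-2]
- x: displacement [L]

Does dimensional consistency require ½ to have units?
No

U has dimensions [L^2 M T^-2] and kx² already has dimensions [L^2 M T^-2], so the equation balances without ½ contributing any dimensions. ½ is a pure (dimensionless) number; changing or removing it would not affect dimensional consistency.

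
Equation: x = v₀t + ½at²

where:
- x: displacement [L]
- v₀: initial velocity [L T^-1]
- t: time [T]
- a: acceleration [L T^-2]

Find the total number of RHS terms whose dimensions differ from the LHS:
0

LHS x: [L]
- v₀t: [L] ✓
- ½at²: [L] ✓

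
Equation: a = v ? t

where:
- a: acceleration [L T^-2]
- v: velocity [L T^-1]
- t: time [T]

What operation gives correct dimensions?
division (÷): a = v ÷ t

a [L T^-2]; v [L T^-1]; t [T].
v × t → [L] ✗
v ÷ t → [L T^-2] ✓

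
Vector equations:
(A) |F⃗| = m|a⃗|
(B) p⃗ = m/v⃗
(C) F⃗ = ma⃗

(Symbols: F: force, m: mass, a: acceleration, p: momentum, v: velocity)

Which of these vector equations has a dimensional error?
(B) p⃗ = m/v⃗

(A) |F⃗| = m|a⃗|: LHS [L M T^-2], RHS [L M T^-2] ✓ — magnitudes of vectors are scalars
(B) p⃗ = m/v⃗: LHS [L M T^-1], RHS [L^-1 M T] ✗ — momentum is mass times velocity; should be mv⃗ (and division by a vector is undefined)
(C) F⃗ = ma⃗: LHS [L M T^-2], RHS [L M T^-2] ✓ — Force and acceleration are vectors, mass is a scalar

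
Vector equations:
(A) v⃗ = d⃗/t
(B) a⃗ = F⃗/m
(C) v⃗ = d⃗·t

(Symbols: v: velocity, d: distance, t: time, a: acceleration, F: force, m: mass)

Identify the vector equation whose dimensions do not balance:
(C) v⃗ = d⃗·t

(A) v⃗ = d⃗/t: LHS [L T^-1], RHS [L T^-1] ✓ — displacement (vector) divided by time (scalar)
(B) a⃗ = F⃗/m: LHS [L T^-2], RHS [L T^-2] ✓ — force (vector) divided by mass (scalar)
(C) v⃗ = d⃗·t: LHS [L T^-1], RHS [L T] ✗ — velocity is displacement per time; should be d⃗/t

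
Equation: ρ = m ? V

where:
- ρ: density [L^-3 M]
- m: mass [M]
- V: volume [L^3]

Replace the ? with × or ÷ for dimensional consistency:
division (÷): ρ = m ÷ V

ρ [L^-3 M]; m [M]; V [L^3].
m × V → [L^3 M] ✗
m ÷ V → [L^-3 M] ✓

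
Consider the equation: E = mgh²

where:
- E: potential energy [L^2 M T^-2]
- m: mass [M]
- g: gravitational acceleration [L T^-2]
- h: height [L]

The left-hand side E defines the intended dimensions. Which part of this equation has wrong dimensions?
The right-hand side term mgh²

E has dimensions [L^2 M T^-2], but mgh² has dimensions [L^3 M T^-2], so the term mgh² is dimensionally wrong for E.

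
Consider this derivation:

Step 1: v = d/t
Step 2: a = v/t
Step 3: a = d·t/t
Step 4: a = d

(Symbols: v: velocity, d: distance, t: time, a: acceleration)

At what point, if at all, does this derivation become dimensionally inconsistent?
Step 3

Step 1: v = d/t → LHS [L T^-1], RHS [L T^-1] ✓
Step 2: a = v/t → LHS [L T^-2], RHS [L T^-2] ✓
Step 3: a = d·t/t → LHS [L T^-2], RHS [L] ✗

The first dimensional inconsistency appears in step 3: a = d·t/t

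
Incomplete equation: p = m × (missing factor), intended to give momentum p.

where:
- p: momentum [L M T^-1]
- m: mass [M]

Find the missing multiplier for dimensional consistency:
v (velocity), dimensions [L T^-1]

p has dimensions [L M T^-1] and m has dimensions [M].
The missing factor must have dimensions [L M T^-1] / [M] = [L T^-1], i.e. velocity (v).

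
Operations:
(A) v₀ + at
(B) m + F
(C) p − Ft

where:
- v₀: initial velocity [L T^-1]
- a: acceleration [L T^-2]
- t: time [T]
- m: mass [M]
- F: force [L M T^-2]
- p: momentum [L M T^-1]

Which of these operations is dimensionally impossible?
(B) m + F

(A) v₀ + at: v₀ [L T^-1] and at [L T^-1] — same dimensions ✓
(B) m + F: m [M] and F [L M T^-2] — different dimensions cannot be added/subtracted ✗
(C) p − Ft: p [L M T^-1] and Ft [L M T^-1] — same dimensions ✓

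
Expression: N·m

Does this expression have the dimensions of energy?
Yes

The expression N·m has dimensions [L^2 M T^-2], which is exactly energy [L^2 M T^-2].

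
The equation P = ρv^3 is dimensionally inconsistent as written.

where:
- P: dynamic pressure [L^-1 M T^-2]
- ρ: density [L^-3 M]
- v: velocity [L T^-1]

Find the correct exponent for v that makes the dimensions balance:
The exponent of v should be 2: P = ρv^2

The LHS P has dimensions [L^-1 M T^-2]; v has dimensions [L T^-1].
As written, the RHS ρv^3 (exponent 3 on v) has dimensions [M T^-3], which does not match.
With exponent 2, the RHS ρv^2 has dimensions [L^-1 M T^-2], matching the LHS.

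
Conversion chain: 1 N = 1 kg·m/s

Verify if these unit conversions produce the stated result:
The chain is incorrect (it contains an error).

Incorrect: Newton is kg·m/s², not kg·m/s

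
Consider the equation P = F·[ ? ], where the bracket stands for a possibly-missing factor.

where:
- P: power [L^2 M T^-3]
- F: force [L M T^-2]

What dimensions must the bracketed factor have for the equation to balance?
[L T^-1] — velocity (e.g. v)

P has dimensions [L^2 M T^-3]; F has dimensions [L M T^-2].
The bracketed factor must supply [L^2 M T^-3] / [L M T^-2] = [L T^-1].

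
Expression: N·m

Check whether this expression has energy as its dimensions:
Yes

The expression N·m has dimensions [L^2 M T^-2], which is exactly energy [L^2 M T^-2].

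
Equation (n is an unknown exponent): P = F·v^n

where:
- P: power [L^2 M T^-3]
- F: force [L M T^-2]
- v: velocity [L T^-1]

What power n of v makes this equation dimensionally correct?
n = 1

P has dimensions [L^2 M T^-3]; v has dimensions [L T^-1].
The rest of the RHS has dimensions [L M T^-2], so v^n must supply [L T^-1].
With n = 1: F·v^1 has dimensions [L^2 M T^-3], matching the LHS ✓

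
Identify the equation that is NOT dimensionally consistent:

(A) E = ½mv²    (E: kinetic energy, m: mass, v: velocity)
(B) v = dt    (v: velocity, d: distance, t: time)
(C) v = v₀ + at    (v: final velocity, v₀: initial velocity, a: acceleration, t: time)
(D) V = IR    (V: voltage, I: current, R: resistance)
(B) v = dt

The equation (B) v = dt is dimensionally incorrect.

LHS (v): [L T^-1]
RHS (dt): [L T] ✗

The dimensions do not match. The other three equations balance.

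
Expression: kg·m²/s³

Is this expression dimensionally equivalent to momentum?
No

The expression kg·m²/s³ has dimensions [L^2 M T^-3], but momentum has dimensions [L M T^-1].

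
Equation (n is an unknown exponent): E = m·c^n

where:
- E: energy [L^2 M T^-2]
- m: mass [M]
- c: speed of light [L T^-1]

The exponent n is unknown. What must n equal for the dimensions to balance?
n = 2

E has dimensions [L^2 M T^-2]; c has dimensions [L T^-1].
The rest of the RHS has dimensions [M], so c^n must supply [L^2 T^-2].
With n = 2: m·c^2 has dimensions [L^2 M T^-2], matching the LHS ✓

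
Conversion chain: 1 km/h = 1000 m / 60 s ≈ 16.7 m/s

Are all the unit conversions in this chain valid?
The chain is incorrect (it contains an error).

Incorrect: 1 h = 3600 s, not 60 s (1 km/h ≈ 0.278 m/s)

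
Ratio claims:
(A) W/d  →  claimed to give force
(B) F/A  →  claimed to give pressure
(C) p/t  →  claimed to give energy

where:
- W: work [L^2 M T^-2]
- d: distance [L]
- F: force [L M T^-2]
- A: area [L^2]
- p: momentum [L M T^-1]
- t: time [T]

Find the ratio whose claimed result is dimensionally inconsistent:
(C) p/t does not give energy

(A) W/d: [L M T^-2] = force [L M T^-2] ✓
(B) F/A: [L^-1 M T^-2] = pressure [L^-1 M T^-2] ✓
(C) p/t: [L M T^-2] ≠ energy [L^2 M T^-2] ✗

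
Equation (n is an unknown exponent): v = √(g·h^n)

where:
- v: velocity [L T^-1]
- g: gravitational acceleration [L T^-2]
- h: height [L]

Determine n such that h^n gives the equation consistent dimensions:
n = 1

v has dimensions [L T^-1]; h has dimensions [L].
With n = 1: √(g·h^1) has dimensions [L T^-1], matching the LHS ✓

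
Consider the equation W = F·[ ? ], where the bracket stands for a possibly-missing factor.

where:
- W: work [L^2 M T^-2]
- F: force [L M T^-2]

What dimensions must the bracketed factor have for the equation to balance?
[L] — length (e.g. a distance d)

W has dimensions [L^2 M T^-2]; F has dimensions [L M T^-2].
The bracketed factor must supply [L^2 M T^-2] / [L M T^-2] = [L].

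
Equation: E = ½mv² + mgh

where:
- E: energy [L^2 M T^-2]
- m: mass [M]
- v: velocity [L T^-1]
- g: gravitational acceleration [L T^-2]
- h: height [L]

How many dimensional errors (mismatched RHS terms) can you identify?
0

LHS E: [L^2 M T^-2]
- ½mv²: [L^2 M T^-2] ✓
- mgh: [L^2 M T^-2] ✓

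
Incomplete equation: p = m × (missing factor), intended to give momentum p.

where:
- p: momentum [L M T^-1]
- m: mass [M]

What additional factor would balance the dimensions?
v (velocity), dimensions [L T^-1]

p has dimensions [L M T^-1] and m has dimensions [M].
The missing factor must have dimensions [L M T^-1] / [M] = [L T^-1], i.e. velocity (v).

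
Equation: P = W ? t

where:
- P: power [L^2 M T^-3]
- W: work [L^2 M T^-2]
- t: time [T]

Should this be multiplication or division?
division (÷): P = W ÷ t

P [L^2 M T^-3]; W [L^2 M T^-2]; t [T].
W × t → [L^2 M T^-1] ✗
W ÷ t → [L^2 M T^-3] ✓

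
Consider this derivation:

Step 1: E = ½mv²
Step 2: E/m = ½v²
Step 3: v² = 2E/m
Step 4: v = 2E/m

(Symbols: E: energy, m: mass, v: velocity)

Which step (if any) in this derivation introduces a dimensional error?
Step 4

Step 1: E = ½mv² → LHS [L^2 M T^-2], RHS [L^2 M T^-2] ✓
Step 2: E/m = ½v² → LHS [L^2 T^-2], RHS [L^2 T^-2] ✓
Step 3: v² = 2E/m → LHS [L^2 T^-2], RHS [L^2 T^-2] ✓
Step 4: v = 2E/m → LHS [L T^-1], RHS [L^2 T^-2] ✗

The first dimensional inconsistency appears in step 4: v = 2E/m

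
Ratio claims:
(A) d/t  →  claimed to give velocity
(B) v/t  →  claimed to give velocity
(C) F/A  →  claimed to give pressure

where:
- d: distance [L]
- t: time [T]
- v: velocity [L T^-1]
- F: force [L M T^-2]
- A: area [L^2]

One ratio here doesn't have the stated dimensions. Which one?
(B) v/t does not give velocity

(A) d/t: [L T^-1] = velocity [L T^-1] ✓
(B) v/t: [L T^-2] ≠ velocity [L T^-1] ✗
(C) F/A: [L^-1 M T^-2] = pressure [L^-1 M T^-2] ✓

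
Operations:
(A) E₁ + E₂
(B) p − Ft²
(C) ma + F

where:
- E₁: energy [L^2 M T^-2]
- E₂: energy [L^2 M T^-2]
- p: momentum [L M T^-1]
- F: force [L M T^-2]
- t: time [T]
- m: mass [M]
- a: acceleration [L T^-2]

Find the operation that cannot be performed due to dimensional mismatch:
(B) p − Ft²

(A) E₁ + E₂: E₁ [L^2 M T^-2] and E₂ [L^2 M T^-2] — same dimensions ✓
(B) p − Ft²: p [L M T^-1] and Ft² [L M] — different dimensions cannot be added/subtracted ✗
(C) ma + F: ma [L M T^-2] and F [L M T^-2] — same dimensions ✓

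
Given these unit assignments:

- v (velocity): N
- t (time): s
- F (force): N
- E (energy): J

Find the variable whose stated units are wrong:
v

The variable v (velocity) should have units m/s, not N.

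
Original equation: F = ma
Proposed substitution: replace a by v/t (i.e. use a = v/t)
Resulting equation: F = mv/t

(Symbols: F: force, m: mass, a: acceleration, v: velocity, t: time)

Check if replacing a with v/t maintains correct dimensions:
Yes

[a] = [L T^-2] and [v/t] = [L T^-2]. These match, so the substitution replaces a quantity by one of the same dimensions and the result F = mv/t has LHS [L M T^-2] vs RHS [L M T^-2] — still consistent.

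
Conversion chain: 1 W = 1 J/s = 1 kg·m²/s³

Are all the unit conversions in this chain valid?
The chain is correct (no errors).

Correct: Watt is Joule per second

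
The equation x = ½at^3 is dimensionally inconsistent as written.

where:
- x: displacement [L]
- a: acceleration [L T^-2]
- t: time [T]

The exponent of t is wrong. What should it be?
The exponent of t should be 2: x = ½at^2

The LHS x has dimensions [L]; t has dimensions [T].
As written, the RHS ½at^3 (exponent 3 on t) has dimensions [L T], which does not match.
With exponent 2, the RHS ½at^2 has dimensions [L], matching the LHS.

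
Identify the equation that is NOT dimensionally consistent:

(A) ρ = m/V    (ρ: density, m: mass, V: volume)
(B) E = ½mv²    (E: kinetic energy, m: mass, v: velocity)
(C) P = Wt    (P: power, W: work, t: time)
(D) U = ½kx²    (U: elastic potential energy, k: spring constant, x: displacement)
(C) P = Wt

The equation (C) P = Wt is dimensionally incorrect.

LHS (P): [L^2 M T^-3]
RHS (Wt): [L^2 M T^-1] ✗

The dimensions do not match. The other three equations balance.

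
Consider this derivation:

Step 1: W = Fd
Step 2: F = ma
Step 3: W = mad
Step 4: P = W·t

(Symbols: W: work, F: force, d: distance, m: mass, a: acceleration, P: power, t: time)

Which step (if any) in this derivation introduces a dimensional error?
Step 4

Step 1: W = Fd → LHS [L^2 M T^-2], RHS [L^2 M T^-2] ✓
Step 2: F = ma → LHS [L M T^-2], RHS [L M T^-2] ✓
Step 3: W = mad → LHS [L^2 M T^-2], RHS [L^2 M T^-2] ✓
Step 4: P = W·t → LHS [L^2 M T^-3], RHS [L^2 M T^-1] ✗

The first dimensional inconsistency appears in step 4: P = W·t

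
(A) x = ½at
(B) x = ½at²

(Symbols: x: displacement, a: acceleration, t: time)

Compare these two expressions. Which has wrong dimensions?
(A)

(A) x = ½at: LHS [L], RHS [L T^-1] ✗
(B) x = ½at²: LHS [L], RHS [L] ✓

Expression (A) x = ½at is dimensionally incorrect.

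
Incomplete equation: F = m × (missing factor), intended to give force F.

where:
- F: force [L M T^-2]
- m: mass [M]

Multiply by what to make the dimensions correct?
a (acceleration), dimensions [L T^-2]

F has dimensions [L M T^-2] and m has dimensions [M].
The missing factor must have dimensions [L M T^-2] / [M] = [L T^-2], i.e. acceleration (a).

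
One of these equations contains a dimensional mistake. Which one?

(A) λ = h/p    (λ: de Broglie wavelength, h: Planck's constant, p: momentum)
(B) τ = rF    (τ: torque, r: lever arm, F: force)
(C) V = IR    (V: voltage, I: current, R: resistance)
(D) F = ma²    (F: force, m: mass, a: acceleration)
(D) F = ma²

The equation (D) F = ma² is dimensionally incorrect.

LHS (F): [L M T^-2]
RHS (ma²): [L^2 M T^-4] ✗

The dimensions do not match. The other three equations balance.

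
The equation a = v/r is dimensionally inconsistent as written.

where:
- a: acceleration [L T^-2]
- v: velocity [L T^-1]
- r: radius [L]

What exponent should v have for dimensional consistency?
The exponent of v should be 2: a = v^2/r

The LHS a has dimensions [L T^-2]; v has dimensions [L T^-1].
As written, the RHS v/r (exponent 1 on v) has dimensions [T^-1], which does not match.
With exponent 2, the RHS v^2/r has dimensions [L T^-2], matching the LHS.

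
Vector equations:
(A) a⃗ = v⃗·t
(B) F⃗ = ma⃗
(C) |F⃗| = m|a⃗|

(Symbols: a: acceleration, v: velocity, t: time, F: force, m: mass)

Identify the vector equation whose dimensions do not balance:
(A) a⃗ = v⃗·t

(A) a⃗ = v⃗·t: LHS [L T^-2], RHS [L] ✗ — acceleration is velocity per time; should be v⃗/t
(B) F⃗ = ma⃗: LHS [L M T^-2], RHS [L M T^-2] ✓ — Force and acceleration are vectors, mass is a scalar
(C) |F⃗| = m|a⃗|: LHS [L M T^-2], RHS [L M T^-2] ✓ — magnitudes of vectors are scalars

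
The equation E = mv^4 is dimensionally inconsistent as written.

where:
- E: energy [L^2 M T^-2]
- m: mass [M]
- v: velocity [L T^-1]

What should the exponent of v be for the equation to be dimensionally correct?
The exponent of v should be 2: E = mv^2

The LHS E has dimensions [L^2 M T^-2]; v has dimensions [L T^-1].
As written, the RHS mv^4 (exponent 4 on v) has dimensions [L^4 M T^-4], which does not match.
With exponent 2, the RHS mv^2 has dimensions [L^2 M T^-2], matching the LHS.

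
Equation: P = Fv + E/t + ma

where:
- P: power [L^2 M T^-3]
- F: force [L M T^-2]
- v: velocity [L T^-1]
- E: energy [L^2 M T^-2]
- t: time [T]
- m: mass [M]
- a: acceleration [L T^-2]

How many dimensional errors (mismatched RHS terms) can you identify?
1

LHS P: [L^2 M T^-3]
- Fv: [L^2 M T^-3] ✓
- E/t: [L^2 M T^-3] ✓
- ma: [L M T^-2] ✗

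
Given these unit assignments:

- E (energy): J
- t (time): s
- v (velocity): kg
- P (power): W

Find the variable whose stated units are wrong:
v

The variable v (velocity) should have units m/s, not kg.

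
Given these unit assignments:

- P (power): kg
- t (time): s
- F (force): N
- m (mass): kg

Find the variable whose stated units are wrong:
P

The variable P (power) should have units W, not kg.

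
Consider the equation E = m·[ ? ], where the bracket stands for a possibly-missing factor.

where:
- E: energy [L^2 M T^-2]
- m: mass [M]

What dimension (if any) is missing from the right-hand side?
[L^2 T^-2] — velocity squared (e.g. v²)

E has dimensions [L^2 M T^-2]; m has dimensions [M].
The bracketed factor must supply [L^2 M T^-2] / [M] = [L^2 T^-2].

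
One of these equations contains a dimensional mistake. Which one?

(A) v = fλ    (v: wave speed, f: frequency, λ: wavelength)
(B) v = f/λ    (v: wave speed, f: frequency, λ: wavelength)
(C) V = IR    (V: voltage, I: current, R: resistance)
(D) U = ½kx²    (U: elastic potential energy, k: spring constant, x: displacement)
(B) v = f/λ

The equation (B) v = f/λ is dimensionally incorrect.

LHS (v): [L T^-1]
RHS (f/λ): [L^-1 T^-1] ✗

The dimensions do not match. The other three equations balance.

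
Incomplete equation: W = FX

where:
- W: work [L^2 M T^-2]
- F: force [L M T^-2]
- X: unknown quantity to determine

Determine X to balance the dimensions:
X = d (distance), dimensions [L]

W has dimensions [L^2 M T^-2]; the rest of the RHS (F) has dimensions [L M T^-2].
So X must have dimensions [L] — X = d (distance).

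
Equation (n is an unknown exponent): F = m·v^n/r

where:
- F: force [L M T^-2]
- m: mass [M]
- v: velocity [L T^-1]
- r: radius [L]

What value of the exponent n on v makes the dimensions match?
n = 2

F has dimensions [L M T^-2]; v has dimensions [L T^-1].
The rest of the RHS has dimensions [L^-1 M], so v^n must supply [L^2 T^-2].
With n = 2: m·v^2/r has dimensions [L M T^-2], matching the LHS ✓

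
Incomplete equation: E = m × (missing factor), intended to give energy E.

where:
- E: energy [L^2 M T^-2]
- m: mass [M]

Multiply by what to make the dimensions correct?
v² (velocity squared), dimensions [L^2 T^-2]

E has dimensions [L^2 M T^-2] and m has dimensions [M].
The missing factor must have dimensions [L^2 M T^-2] / [M] = [L^2 T^-2], i.e. velocity squared (v²).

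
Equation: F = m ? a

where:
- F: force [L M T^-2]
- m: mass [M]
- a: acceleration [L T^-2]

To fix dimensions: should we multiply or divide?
multiplication (×): F = m × a

F [L M T^-2]; m [M]; a [L T^-2].
m × a → [L M T^-2] ✓
m ÷ a → [L^-1 M T^2] ✗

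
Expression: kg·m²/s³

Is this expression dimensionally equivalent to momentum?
No

The expression kg·m²/s³ has dimensions [L^2 M T^-3], but momentum has dimensions [L M T^-1].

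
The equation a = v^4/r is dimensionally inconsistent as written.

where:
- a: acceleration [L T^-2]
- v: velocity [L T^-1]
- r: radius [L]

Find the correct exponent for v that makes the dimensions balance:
The exponent of v should be 2: a = v^2/r

The LHS a has dimensions [L T^-2]; v has dimensions [L T^-1].
As written, the RHS v^4/r (exponent 4 on v) has dimensions [L^3 T^-4], which does not match.
With exponent 2, the RHS v^2/r has dimensions [L T^-2], matching the LHS.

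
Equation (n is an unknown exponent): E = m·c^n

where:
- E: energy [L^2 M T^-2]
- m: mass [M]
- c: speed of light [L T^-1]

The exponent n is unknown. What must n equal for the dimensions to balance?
n = 2

E has dimensions [L^2 M T^-2]; c has dimensions [L T^-1].
The rest of the RHS has dimensions [M], so c^n must supply [L^2 T^-2].
With n = 2: m·c^2 has dimensions [L^2 M T^-2], matching the LHS ✓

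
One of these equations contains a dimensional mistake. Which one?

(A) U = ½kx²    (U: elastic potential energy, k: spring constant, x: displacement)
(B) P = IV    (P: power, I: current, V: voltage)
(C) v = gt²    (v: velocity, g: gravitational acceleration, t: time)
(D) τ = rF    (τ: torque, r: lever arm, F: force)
(C) v = gt²

The equation (C) v = gt² is dimensionally incorrect.

LHS (v): [L T^-1]
RHS (gt²): [L] ✗

The dimensions do not match. The other three equations balance.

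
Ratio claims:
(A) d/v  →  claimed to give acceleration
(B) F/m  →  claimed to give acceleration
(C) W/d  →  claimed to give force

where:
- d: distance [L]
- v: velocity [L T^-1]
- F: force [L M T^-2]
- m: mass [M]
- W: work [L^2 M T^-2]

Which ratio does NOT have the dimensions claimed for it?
(A) d/v does not give acceleration

(A) d/v: [T] ≠ acceleration [L T^-2] ✗
(B) F/m: [L T^-2] = acceleration [L T^-2] ✓
(C) W/d: [L M T^-2] = force [L M T^-2] ✓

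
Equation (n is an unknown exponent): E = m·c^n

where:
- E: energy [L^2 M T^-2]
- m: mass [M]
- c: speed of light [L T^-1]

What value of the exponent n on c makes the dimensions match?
n = 2

E has dimensions [L^2 M T^-2]; c has dimensions [L T^-1].
The rest of the RHS has dimensions [M], so c^n must supply [L^2 T^-2].
With n = 2: m·c^2 has dimensions [L^2 M T^-2], matching the LHS ✓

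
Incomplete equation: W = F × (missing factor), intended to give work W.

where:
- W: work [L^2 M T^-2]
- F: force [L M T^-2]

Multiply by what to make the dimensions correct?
d (distance), dimensions [L]

W has dimensions [L^2 M T^-2] and F has dimensions [L M T^-2].
The missing factor must have dimensions [L^2 M T^-2] / [L M T^-2] = [L], i.e. distance (d).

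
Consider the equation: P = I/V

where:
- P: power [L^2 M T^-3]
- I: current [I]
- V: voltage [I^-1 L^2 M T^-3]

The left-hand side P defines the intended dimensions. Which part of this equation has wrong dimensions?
The right-hand side term I/V

P has dimensions [L^2 M T^-3], but I/V has dimensions [I^2 L^-2 M^-1 T^3], so the term I/V is dimensionally wrong for P.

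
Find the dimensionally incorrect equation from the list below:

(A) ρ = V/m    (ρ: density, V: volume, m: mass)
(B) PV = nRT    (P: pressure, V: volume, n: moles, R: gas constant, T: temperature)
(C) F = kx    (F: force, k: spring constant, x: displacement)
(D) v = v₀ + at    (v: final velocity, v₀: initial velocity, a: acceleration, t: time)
(A) ρ = V/m

The equation (A) ρ = V/m is dimensionally incorrect.

LHS (ρ): [L^-3 M]
RHS (V/m): [L^3 M^-1] ✗

The dimensions do not match. The other three equations balance.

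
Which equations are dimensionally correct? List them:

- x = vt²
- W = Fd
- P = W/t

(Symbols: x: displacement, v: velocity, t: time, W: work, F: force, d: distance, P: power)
Dimensionally correct: W = Fd, P = W/t
Dimensionally incorrect: x = vt²
Ordered (correct first, then incorrect): W = Fd, P = W/t, x = vt²

- x = vt²: LHS [L], RHS [L T] → incorrect ✗
- W = Fd: LHS [L^2 M T^-2], RHS [L^2 M T^-2] → correct ✓
- P = W/t: LHS [L^2 M T^-3], RHS [L^2 M T^-3] → correct ✓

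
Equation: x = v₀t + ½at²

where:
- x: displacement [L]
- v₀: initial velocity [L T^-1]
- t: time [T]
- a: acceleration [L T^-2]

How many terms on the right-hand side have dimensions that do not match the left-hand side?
0

LHS x: [L]
- v₀t: [L] ✓
- ½at²: [L] ✓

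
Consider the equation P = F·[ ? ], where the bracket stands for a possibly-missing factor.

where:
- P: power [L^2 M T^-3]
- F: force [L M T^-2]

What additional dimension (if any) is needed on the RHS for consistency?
[L T^-1] — velocity (e.g. v)

P has dimensions [L^2 M T^-3]; F has dimensions [L M T^-2].
The bracketed factor must supply [L^2 M T^-3] / [L M T^-2] = [L T^-1].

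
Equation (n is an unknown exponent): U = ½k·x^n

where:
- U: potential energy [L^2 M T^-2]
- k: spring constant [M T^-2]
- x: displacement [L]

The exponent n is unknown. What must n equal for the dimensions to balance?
n = 2

U has dimensions [L^2 M T^-2]; x has dimensions [L].
The rest of the RHS has dimensions [M T^-2], so x^n must supply [L^2].
With n = 2: ½k·x^2 has dimensions [L^2 M T^-2], matching the LHS ✓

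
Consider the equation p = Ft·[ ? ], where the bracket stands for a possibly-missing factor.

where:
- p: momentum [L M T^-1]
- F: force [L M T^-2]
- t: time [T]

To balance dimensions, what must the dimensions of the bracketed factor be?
Nothing is missing — the bracketed factor must be dimensionless.

p has dimensions [L M T^-1] and Ft already has dimensions [L M T^-1], so p = Ft is dimensionally complete.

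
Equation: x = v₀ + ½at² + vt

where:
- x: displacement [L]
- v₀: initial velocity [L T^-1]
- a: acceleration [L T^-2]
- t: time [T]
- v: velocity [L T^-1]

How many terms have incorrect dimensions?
1

LHS x: [L]
- v₀: [L T^-1] ✗
- ½at²: [L] ✓
- vt: [L] ✓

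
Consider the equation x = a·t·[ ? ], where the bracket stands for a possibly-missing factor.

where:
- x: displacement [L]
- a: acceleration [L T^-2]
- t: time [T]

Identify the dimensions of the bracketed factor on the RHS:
[T] — time (e.g. t)

x has dimensions [L]; a·t has dimensions [L T^-1].
The bracketed factor must supply [L] / [L T^-1] = [T].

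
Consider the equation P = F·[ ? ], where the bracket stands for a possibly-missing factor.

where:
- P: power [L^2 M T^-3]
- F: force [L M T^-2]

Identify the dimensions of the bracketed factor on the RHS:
[L T^-1] — velocity (e.g. v)

P has dimensions [L^2 M T^-3]; F has dimensions [L M T^-2].
The bracketed factor must supply [L^2 M T^-3] / [L M T^-2] = [L T^-1].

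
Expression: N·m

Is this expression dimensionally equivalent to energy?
Yes

The expression N·m has dimensions [L^2 M T^-2], which is exactly energy [L^2 M T^-2].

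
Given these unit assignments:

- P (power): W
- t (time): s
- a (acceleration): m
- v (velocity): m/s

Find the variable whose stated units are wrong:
a

The variable a (acceleration) should have units m/s², not m.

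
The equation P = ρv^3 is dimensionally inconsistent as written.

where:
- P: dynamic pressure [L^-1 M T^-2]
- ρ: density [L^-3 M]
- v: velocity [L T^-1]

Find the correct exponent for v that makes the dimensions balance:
The exponent of v should be 2: P = ρv^2

The LHS P has dimensions [L^-1 M T^-2]; v has dimensions [L T^-1].
As written, the RHS ρv^3 (exponent 3 on v) has dimensions [M T^-3], which does not match.
With exponent 2, the RHS ρv^2 has dimensions [L^-1 M T^-2], matching the LHS.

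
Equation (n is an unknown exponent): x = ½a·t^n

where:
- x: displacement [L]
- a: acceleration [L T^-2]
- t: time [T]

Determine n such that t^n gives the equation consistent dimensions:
n = 2

x has dimensions [L]; t has dimensions [T].
The rest of the RHS has dimensions [L T^-2], so t^n must supply [T^2].
With n = 2: ½a·t^2 has dimensions [L], matching the LHS ✓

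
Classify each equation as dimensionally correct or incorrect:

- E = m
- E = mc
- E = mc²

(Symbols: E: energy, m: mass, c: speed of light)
Dimensionally correct: E = mc²
Dimensionally incorrect: E = m, E = mc
Ordered (correct first, then incorrect): E = mc², E = m, E = mc

- E = m: LHS [L^2 M T^-2], RHS [M] → incorrect ✗
- E = mc: LHS [L^2 M T^-2], RHS [L M T^-1] → incorrect ✗
- E = mc²: LHS [L^2 M T^-2], RHS [L^2 M T^-2] → correct ✓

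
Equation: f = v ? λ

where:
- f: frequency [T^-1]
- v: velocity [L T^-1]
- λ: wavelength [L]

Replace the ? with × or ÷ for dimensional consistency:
division (÷): f = v ÷ λ

f [T^-1]; v [L T^-1]; λ [L].
v × λ → [L^2 T^-1] ✗
v ÷ λ → [T^-1] ✓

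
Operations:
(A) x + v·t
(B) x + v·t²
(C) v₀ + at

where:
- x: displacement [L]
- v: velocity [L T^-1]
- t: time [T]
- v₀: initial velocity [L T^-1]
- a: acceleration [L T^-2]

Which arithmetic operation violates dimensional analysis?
(B) x + v·t²

(A) x + v·t: x [L] and v·t [L] — same dimensions ✓
(B) x + v·t²: x [L] and v·t² [L T] — different dimensions cannot be added/subtracted ✗
(C) v₀ + at: v₀ [L T^-1] and at [L T^-1] — same dimensions ✓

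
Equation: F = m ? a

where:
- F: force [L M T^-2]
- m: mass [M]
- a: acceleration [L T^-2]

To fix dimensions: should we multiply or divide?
multiplication (×): F = m × a

F [L M T^-2]; m [M]; a [L T^-2].
m × a → [L M T^-2] ✓
m ÷ a → [L^-1 M T^2] ✗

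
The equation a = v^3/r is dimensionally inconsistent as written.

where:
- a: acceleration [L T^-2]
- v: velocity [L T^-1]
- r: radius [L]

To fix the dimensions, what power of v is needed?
The exponent of v should be 2: a = v^2/r

The LHS a has dimensions [L T^-2]; v has dimensions [L T^-1].
As written, the RHS v^3/r (exponent 3 on v) has dimensions [L^2 T^-3], which does not match.
With exponent 2, the RHS v^2/r has dimensions [L T^-2], matching the LHS.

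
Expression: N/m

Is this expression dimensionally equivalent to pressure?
No

The expression N/m has dimensions [M T^-2], but pressure has dimensions [L^-1 M T^-2].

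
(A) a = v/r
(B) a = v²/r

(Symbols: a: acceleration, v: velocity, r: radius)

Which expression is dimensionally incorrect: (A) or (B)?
(A)

(A) a = v/r: LHS [L T^-2], RHS [T^-1] ✗
(B) a = v²/r: LHS [L T^-2], RHS [L T^-2] ✓

Expression (A) a = v/r is dimensionally incorrect.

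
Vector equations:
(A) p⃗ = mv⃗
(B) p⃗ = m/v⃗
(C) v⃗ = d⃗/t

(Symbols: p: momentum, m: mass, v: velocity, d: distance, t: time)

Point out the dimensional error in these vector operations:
(B) p⃗ = m/v⃗

(A) p⃗ = mv⃗: LHS [L M T^-1], RHS [L M T^-1] ✓ — mass (scalar) times velocity (vector)
(B) p⃗ = m/v⃗: LHS [L M T^-1], RHS [L^-1 M T] ✗ — momentum is mass times velocity; should be mv⃗ (and division by a vector is undefined)
(C) v⃗ = d⃗/t: LHS [L T^-1], RHS [L T^-1] ✓ — displacement (vector) divided by time (scalar)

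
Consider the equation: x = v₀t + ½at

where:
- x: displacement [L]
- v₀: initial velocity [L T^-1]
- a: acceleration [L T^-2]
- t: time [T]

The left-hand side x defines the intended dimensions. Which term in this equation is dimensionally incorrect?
The term ½at

Checking each RHS term against the LHS:
- v₀t: [L] — matches x [L] ✓
- ½at: [L T^-1] — does NOT match x [L] ✗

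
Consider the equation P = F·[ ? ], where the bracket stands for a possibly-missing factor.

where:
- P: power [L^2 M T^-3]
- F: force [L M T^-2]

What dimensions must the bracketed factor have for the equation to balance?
[L T^-1] — velocity (e.g. v)

P has dimensions [L^2 M T^-3]; F has dimensions [L M T^-2].
The bracketed factor must supply [L^2 M T^-3] / [L M T^-2] = [L T^-1].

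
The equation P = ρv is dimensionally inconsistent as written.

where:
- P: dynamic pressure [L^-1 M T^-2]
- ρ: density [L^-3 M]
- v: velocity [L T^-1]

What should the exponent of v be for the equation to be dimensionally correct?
The exponent of v should be 2: P = ρv^2

The LHS P has dimensions [L^-1 M T^-2]; v has dimensions [L T^-1].
As written, the RHS ρv (exponent 1 on v) has dimensions [L^-2 M T^-1], which does not match.
With exponent 2, the RHS ρv^2 has dimensions [L^-1 M T^-2], matching the LHS.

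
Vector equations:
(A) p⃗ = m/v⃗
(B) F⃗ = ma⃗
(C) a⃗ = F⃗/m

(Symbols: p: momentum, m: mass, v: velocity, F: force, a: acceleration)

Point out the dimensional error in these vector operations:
(A) p⃗ = m/v⃗

(A) p⃗ = m/v⃗: LHS [L M T^-1], RHS [L^-1 M T] ✗ — momentum is mass times velocity; should be mv⃗ (and division by a vector is undefined)
(B) F⃗ = ma⃗: LHS [L M T^-2], RHS [L M T^-2] ✓ — Force and acceleration are vectors, mass is a scalar
(C) a⃗ = F⃗/m: LHS [L T^-2], RHS [L T^-2] ✓ — force (vector) divided by mass (scalar)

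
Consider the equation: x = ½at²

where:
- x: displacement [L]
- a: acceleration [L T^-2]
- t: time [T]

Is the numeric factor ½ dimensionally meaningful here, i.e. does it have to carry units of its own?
No

x has dimensions [L] and at² already has dimensions [L], so the equation balances without ½ contributing any dimensions. ½ is a pure (dimensionless) number; changing or removing it would not affect dimensional consistency.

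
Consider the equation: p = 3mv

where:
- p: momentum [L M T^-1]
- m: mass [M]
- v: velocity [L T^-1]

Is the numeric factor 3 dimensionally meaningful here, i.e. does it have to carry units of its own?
No

p has dimensions [L M T^-1] and mv already has dimensions [L M T^-1], so the equation balances without 3 contributing any dimensions. 3 is a pure (dimensionless) number; changing or removing it would not affect dimensional consistency.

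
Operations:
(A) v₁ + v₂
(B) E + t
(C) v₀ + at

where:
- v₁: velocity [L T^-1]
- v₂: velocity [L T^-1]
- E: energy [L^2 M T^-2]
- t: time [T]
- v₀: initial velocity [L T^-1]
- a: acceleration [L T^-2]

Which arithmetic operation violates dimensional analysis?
(B) E + t

(A) v₁ + v₂: v₁ [L T^-1] and v₂ [L T^-1] — same dimensions ✓
(B) E + t: E [L^2 M T^-2] and t [T] — different dimensions cannot be added/subtracted ✗
(C) v₀ + at: v₀ [L T^-1] and at [L T^-1] — same dimensions ✓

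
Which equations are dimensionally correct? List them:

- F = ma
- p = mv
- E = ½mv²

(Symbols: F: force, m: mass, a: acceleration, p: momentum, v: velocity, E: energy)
Dimensionally correct: F = ma, p = mv, E = ½mv²
Dimensionally incorrect: none
Ordered (correct first, then incorrect): F = ma, p = mv, E = ½mv²

- F = ma: LHS [L M T^-2], RHS [L M T^-2] → correct ✓
- p = mv: LHS [L M T^-1], RHS [L M T^-1] → correct ✓
- E = ½mv²: LHS [L^2 M T^-2], RHS [L^2 M T^-2] → correct ✓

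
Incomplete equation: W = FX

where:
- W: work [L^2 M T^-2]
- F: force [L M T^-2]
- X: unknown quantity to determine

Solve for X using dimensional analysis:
X = d (distance), dimensions [L]

W has dimensions [L^2 M T^-2]; the rest of the RHS (F) has dimensions [L M T^-2].
So X must have dimensions [L] — X = d (distance).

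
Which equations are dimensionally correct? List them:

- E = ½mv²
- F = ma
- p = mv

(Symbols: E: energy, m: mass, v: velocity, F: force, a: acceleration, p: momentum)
Dimensionally correct: E = ½mv², F = ma, p = mv
Dimensionally incorrect: none
Ordered (correct first, then incorrect): E = ½mv², F = ma, p = mv

- E = ½mv²: LHS [L^2 M T^-2], RHS [L^2 M T^-2] → correct ✓
- F = ma: LHS [L M T^-2], RHS [L M T^-2] → correct ✓
- p = mv: LHS [L M T^-1], RHS [L M T^-1] → correct ✓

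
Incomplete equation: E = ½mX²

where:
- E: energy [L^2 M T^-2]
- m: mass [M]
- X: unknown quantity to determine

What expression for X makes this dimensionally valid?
X = v (velocity), dimensions [L T^-1]

E has dimensions [L^2 M T^-2]; the rest of the RHS (½m) has dimensions [M].
So X² must have dimensions [L^2 T^-2], i.e. X has dimensions [L T^-1] — X = v (velocity).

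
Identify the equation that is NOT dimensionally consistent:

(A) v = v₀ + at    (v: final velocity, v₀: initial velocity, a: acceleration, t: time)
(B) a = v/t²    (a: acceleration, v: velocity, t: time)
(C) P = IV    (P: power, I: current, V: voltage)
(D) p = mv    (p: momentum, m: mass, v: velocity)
(B) a = v/t²

The equation (B) a = v/t² is dimensionally incorrect.

LHS (a): [L T^-2]
RHS (v/t²): [L T^-3] ✗

The dimensions do not match. The other three equations balance.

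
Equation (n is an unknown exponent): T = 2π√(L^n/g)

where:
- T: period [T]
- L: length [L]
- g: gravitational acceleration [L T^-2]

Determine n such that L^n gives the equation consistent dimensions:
n = 1

T has dimensions [T]; L has dimensions [L].
With n = 1: 2π√(L^1/g) has dimensions [T], matching the LHS ✓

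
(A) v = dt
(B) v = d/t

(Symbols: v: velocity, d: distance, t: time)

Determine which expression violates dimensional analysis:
(A)

(A) v = dt: LHS [L T^-1], RHS [L T] ✗
(B) v = d/t: LHS [L T^-1], RHS [L T^-1] ✓

Expression (A) v = dt is dimensionally incorrect.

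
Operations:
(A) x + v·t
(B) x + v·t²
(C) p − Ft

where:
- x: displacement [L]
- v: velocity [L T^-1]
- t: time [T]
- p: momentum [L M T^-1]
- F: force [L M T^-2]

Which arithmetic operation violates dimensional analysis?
(B) x + v·t²

(A) x + v·t: x [L] and v·t [L] — same dimensions ✓
(B) x + v·t²: x [L] and v·t² [L T] — different dimensions cannot be added/subtracted ✗
(C) p − Ft: p [L M T^-1] and Ft [L M T^-1] — same dimensions ✓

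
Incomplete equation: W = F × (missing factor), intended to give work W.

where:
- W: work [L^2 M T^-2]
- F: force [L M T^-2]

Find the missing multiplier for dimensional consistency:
d (distance), dimensions [L]

W has dimensions [L^2 M T^-2] and F has dimensions [L M T^-2].
The missing factor must have dimensions [L^2 M T^-2] / [L M T^-2] = [L], i.e. distance (d).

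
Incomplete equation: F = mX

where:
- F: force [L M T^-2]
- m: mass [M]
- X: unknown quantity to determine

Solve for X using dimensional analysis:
X = a (acceleration), dimensions [L T^-2]

F has dimensions [L M T^-2]; the rest of the RHS (m) has dimensions [M].
So X must have dimensions [L T^-2] — X = a (acceleration).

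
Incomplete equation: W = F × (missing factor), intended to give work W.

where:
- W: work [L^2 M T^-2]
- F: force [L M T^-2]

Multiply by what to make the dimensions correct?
d (distance), dimensions [L]

W has dimensions [L^2 M T^-2] and F has dimensions [L M T^-2].
The missing factor must have dimensions [L^2 M T^-2] / [L M T^-2] = [L], i.e. distance (d).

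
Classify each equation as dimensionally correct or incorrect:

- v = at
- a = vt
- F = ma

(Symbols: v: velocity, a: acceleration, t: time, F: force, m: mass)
Dimensionally correct: v = at, F = ma
Dimensionally incorrect: a = vt
Ordered (correct first, then incorrect): v = at, F = ma, a = vt

- v = at: LHS [L T^-1], RHS [L T^-1] → correct ✓
- a = vt: LHS [L T^-2], RHS [L] → incorrect ✗
- F = ma: LHS [L M T^-2], RHS [L M T^-2] → correct ✓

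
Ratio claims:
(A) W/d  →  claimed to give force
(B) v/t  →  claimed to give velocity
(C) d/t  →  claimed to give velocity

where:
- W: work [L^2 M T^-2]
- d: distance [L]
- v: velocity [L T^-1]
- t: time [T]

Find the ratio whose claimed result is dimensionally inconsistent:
(B) v/t does not give velocity

(A) W/d: [L M T^-2] = force [L M T^-2] ✓
(B) v/t: [L T^-2] ≠ velocity [L T^-1] ✗
(C) d/t: [L T^-1] = velocity [L T^-1] ✓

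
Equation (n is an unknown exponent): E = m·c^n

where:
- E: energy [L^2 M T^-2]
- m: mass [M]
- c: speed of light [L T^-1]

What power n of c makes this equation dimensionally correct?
n = 2

E has dimensions [L^2 M T^-2]; c has dimensions [L T^-1].
The rest of the RHS has dimensions [M], so c^n must supply [L^2 T^-2].
With n = 2: m·c^2 has dimensions [L^2 M T^-2], matching the LHS ✓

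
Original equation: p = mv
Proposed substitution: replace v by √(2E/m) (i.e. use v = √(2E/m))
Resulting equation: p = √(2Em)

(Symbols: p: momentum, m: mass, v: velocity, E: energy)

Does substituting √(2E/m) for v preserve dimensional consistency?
Yes

[v] = [L T^-1] and [√(2E/m)] = [L T^-1]. These match, so the substitution replaces a quantity by one of the same dimensions and the result p = √(2Em) has LHS [L M T^-1] vs RHS [L M T^-1] — still consistent.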